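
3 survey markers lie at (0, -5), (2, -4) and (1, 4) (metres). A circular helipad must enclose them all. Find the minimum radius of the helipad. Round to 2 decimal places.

Call the three points A, B, C in the order given.
Side lengths²: AB² = 5, AC² = 82, BC² = 65.
Since AC² = 82 ≥ 65 + 5 = 70, the angle opposite AC is not acute, so the smallest enclosing circle has AC as diameter.
Centre = midpoint of AC = (0.5, -0.5), r² = 82/4 = 20.5.
r = √(20.5) ≈ 4.53.

4.53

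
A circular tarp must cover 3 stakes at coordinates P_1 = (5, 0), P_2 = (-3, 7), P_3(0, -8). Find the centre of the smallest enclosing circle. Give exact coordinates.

Side lengths²: P_1P_2² = 113, P_1P_3² = 89, P_2P_3² = 234.
Since P_2P_3² = 234 ≥ 113 + 89 = 202, the angle opposite P_2P_3 is not acute, so the smallest enclosing circle has P_2P_3 as diameter.
Centre = midpoint of P_2P_3 = (-1.5, -0.5), r² = 234/4 = 58.5.
Centre = (-1.5, -0.5).

(-1.5, -0.5)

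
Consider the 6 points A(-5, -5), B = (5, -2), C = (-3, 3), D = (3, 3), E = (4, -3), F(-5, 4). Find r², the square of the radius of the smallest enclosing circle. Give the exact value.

37.06

The minimum enclosing circle of a finite set is fixed by two of the points (as a diameter) or three (as a circumcircle).
The minimum enclosing circle is determined by three boundary points: A, B, F.
Their circumcentre is (-0.9, -0.5) with r² = 37.06.
The farthest remaining point E is at distance² 30.26 ≤ 37.06.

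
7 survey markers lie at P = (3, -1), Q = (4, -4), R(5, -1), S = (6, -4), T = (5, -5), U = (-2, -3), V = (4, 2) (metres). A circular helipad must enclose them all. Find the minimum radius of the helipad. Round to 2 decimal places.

A smallest enclosing disk is always determined by at most three of the input points on its boundary.
The minimum enclosing circle is determined by three boundary points: S, U, V.
Their circumcentre is (101/46, -89/46) with r² = 19825/1058.
The farthest remaining point T is at distance² 18261/1058 ≤ 19825/1058.
r = √(19825/1058) ≈ 4.33.

4.33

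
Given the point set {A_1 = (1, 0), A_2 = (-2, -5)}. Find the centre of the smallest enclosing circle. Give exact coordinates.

The smallest circle enclosing two points has them as diameter endpoints.
Centre = midpoint = (-0.5, -2.5); r² = |A_1A_2|²/4 = 34/4 = 8.5.
Centre = (-0.5, -2.5).

(-0.5, -2.5)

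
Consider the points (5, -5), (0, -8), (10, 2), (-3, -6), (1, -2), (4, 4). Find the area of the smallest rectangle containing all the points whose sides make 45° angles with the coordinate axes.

105

In coordinates u = x + y, v = x − y the rectangle is axis-aligned; the map (x,y)→(u,v) scales areas by 2.
u-values: 0, -8, 12, -9, -1, 8; range = 12 − (-9) = 21.
v-values: 10, 8, 8, 3, 3, 0; range = 10 − 0 = 10.
Area = (21 × 10) / 2 = 105.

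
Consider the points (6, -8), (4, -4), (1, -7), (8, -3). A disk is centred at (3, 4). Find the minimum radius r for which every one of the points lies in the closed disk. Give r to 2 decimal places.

The required radius is the distance from (3, 4) to the farthest point.
Squared distances: 153, 65, 125, 74.
Maximum is 153, attained at (6, -8).
r = √153 ≈ 12.37.

12.37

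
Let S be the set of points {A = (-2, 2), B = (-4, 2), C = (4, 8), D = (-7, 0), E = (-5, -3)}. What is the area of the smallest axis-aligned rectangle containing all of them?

121

x ranges over [-7, 4], width 11.
y ranges over [-3, 8], height 11.
Area = 11 × 11 = 121.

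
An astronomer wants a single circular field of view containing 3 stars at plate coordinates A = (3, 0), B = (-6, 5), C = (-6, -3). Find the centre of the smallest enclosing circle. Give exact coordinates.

Side lengths²: AB² = 106, AC² = 90, BC² = 64.
Since AB² = 106 < 90 + 64 = 154, the triangle is acute, so the smallest enclosing circle is the circumcircle.
Circumcentre = (-7/3, 1), r² = 265/9.
Centre = (-7/3, 1).

(-7/3, 1)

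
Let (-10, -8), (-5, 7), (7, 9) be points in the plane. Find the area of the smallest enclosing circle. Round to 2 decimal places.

453.96

Call the three points A, B, C in the order given.
Side lengths²: AB² = 250, AC² = 578, BC² = 148.
Since AC² = 578 ≥ 250 + 148 = 398, the angle opposite AC is not acute, so the smallest enclosing circle has AC as diameter.
Centre = midpoint of AC = (-1.5, 0.5), r² = 578/4 = 144.5.
Area = π·r² = π·144.5 ≈ 453.96.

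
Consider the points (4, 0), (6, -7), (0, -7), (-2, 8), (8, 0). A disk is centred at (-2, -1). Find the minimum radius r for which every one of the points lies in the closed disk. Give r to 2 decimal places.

10.05

The required radius is the distance from (-2, -1) to the farthest point.
Squared distances: 37, 100, 40, 81, 101.
Maximum is 101, attained at (8, 0).
r = √101 ≈ 10.05.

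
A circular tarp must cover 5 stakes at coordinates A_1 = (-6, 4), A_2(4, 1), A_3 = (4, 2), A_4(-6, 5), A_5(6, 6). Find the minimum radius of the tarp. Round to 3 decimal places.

A smallest enclosing disk is always determined by at most three of the input points on its boundary.
The farthest pair is A_1–A_5 with squared distance 148. The circle on this segment as diameter has centre (0, 5) and r² = 148/4 = 37.
Check A_2: distance² to centre = 32 ≤ 37, so it lies inside.
All remaining points lie in this disk, and no smaller disk contains both endpoints, so this is the minimum enclosing circle.
r = √37 ≈ 6.083.

6.083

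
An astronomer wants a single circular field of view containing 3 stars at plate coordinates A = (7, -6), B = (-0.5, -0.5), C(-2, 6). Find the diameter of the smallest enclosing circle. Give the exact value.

15

Side lengths²: AB² = 86.5, AC² = 225, BC² = 44.5.
Since AC² = 225 ≥ 86.5 + 44.5 = 131, the angle opposite AC is not acute, so the smallest enclosing circle has AC as diameter.
Centre = midpoint of AC = (2.5, 0), r² = 225/4 = 56.25.
Diameter = 2r = 2√(56.25) = 15.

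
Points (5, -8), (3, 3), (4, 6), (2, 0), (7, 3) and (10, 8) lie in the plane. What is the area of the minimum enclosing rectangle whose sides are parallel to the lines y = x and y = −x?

157.5

In coordinates u = x + y, v = x − y the rectangle is axis-aligned; the map (x,y)→(u,v) scales areas by 2.
u-values: -3, 6, 10, 2, 10, 18; range = 18 − (-3) = 21.
v-values: 13, 0, -2, 2, 4, 2; range = 13 − (-2) = 15.
Area = (21 × 15) / 2 = 157.5.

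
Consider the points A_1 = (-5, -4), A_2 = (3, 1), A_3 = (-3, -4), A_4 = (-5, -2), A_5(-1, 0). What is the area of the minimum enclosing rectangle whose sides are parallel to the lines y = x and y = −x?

In coordinates u = x + y, v = x − y the rectangle is axis-aligned; the map (x,y)→(u,v) scales areas by 2.
u-values: -9, 4, -7, -7, -1; range = 4 − (-9) = 13.
v-values: -1, 2, 1, -3, -1; range = 2 − (-3) = 5.
Area = (13 × 5) / 2 = 32.5.

32.5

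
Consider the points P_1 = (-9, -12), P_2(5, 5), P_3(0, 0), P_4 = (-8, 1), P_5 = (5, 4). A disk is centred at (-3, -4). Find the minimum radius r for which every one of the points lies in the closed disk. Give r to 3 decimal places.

The required radius is the distance from (-3, -4) to the farthest point.
Squared distances: 100, 145, 25, 50, 128.
Maximum is 145, attained at P_2.
r = √145 ≈ 12.042.

12.042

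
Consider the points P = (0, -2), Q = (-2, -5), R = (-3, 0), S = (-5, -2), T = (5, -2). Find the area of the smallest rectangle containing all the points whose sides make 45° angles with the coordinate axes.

In coordinates u = x + y, v = x − y the rectangle is axis-aligned; the map (x,y)→(u,v) scales areas by 2.
u-values: -2, -7, -3, -7, 3; range = 3 − (-7) = 10.
v-values: 2, 3, -3, -3, 7; range = 7 − (-3) = 10.
Area = (10 × 10) / 2 = 50.

50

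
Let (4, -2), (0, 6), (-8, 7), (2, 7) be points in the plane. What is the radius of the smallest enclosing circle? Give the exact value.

7.5

A smallest enclosing disk is always determined by at most three of the input points on its boundary.
The farthest pair is (4, -2)–(-8, 7) with squared distance 225. The circle on this segment as diameter has centre (-2, 2.5) and r² = 225/4 = 56.25.
Check (0, 6): distance² to centre = 16.25 ≤ 56.25, so it lies inside.
All remaining points lie in this disk, and no smaller disk contains both endpoints, so this is the minimum enclosing circle.
r = √(56.25) = 7.5.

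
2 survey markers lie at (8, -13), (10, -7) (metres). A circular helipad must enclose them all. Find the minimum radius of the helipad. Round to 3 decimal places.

The smallest circle enclosing two points has them as diameter endpoints.
Centre = midpoint = (9, -10); r² = |(8, -13)−(10, -7)|²/4 = 40/4 = 10.
r = √10 ≈ 3.162.

3.162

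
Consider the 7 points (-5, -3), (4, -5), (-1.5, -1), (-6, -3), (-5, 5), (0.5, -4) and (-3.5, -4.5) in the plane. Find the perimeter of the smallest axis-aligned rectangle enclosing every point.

40

Width = max x − min x = 4 − (-6) = 10.
Height = max y − min y = 5 − (-5) = 10.
Perimeter = 2(10 + 10) = 40.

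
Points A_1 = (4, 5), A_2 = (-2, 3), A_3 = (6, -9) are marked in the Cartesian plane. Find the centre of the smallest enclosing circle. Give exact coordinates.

Side lengths²: A_1A_2² = 40, A_1A_3² = 200, A_2A_3² = 208.
Since A_2A_3² = 208 < 200 + 40 = 240, the triangle is acute, so the smallest enclosing circle is the circumcircle.
Circumcentre = (34/11, -25/11), r² = 6500/121.
Centre = (34/11, -25/11).

(34/11, -25/11)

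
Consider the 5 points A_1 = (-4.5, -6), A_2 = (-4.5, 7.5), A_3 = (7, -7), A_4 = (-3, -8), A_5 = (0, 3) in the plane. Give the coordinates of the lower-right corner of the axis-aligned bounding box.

(7, -8)

x-range [-4.5, 7], y-range [-8, 7.5].
The lower-right corner is (7, -8).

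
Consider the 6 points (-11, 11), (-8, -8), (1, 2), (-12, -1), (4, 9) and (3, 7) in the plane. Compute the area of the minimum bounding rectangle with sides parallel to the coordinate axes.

x ranges over [-12, 4], width 16.
y ranges over [-8, 11], height 19.
Area = 16 × 19 = 304.

304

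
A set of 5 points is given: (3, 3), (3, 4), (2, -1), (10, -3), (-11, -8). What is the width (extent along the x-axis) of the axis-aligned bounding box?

max x = 10, min x = -11, so width = 21.

21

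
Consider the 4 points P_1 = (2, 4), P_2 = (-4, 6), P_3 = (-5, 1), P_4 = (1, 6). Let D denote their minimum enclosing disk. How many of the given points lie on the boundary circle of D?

3

The minimum enclosing circle of a finite set is fixed by two of the points (as a diameter) or three (as a circumcircle).
The minimum enclosing circle is determined by three boundary points: P_1, P_3, P_4.
Their circumcentre is (-63/34, 113/34) with r² = 8845/578.
The farthest remaining point P_2 is at distance² 6805/578 ≤ 8845/578.
The points at distance exactly r from the centre are P_1, P_3, P_4 — 3 points.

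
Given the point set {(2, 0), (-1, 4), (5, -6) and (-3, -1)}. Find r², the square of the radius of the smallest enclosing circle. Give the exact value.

A smallest enclosing disk is always determined by at most three of the input points on its boundary.
The farthest pair is (-1, 4)–(5, -6) with squared distance 136. The circle on this segment as diameter has centre (2, -1) and r² = 136/4 = 34.
Check (2, 0): distance² to centre = 1 ≤ 34, so it lies inside.
All remaining points lie in this disk, and no smaller disk contains both endpoints, so this is the minimum enclosing circle.

34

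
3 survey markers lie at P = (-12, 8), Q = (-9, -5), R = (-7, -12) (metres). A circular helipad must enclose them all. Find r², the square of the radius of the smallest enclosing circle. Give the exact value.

Side lengths²: PQ² = 178, PR² = 425, QR² = 53.
Since PR² = 425 ≥ 178 + 53 = 231, the angle opposite PR is not acute, so the smallest enclosing circle has PR as diameter.
Centre = midpoint of PR = (-9.5, -2), r² = 425/4 = 106.25.

106.25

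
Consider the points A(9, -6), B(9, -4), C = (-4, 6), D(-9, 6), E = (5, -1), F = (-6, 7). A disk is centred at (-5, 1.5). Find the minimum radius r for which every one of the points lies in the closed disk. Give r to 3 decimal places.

The required radius is the distance from (-5, 1.5) to the farthest point.
Squared distances: 252.25, 226.25, 21.25, 36.25, 106.25, 31.25.
Maximum is 252.25, attained at A.
r = √(252.25) ≈ 15.882.

15.882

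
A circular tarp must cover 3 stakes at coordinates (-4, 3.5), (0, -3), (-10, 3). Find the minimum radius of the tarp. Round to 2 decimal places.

Call the three points A, B, C in the order given.
Side lengths²: AB² = 58.25, AC² = 36.25, BC² = 136.
Since BC² = 136 ≥ 58.25 + 36.25 = 94.5, the angle opposite BC is not acute, so the smallest enclosing circle has BC as diameter.
Centre = midpoint of BC = (-5, 0), r² = 136/4 = 34.
r = √34 ≈ 5.83.

5.83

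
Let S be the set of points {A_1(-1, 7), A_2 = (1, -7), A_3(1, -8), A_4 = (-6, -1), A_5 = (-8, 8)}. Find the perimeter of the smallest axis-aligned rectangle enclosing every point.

50

Width = max x − min x = 1 − (-8) = 9.
Height = max y − min y = 8 − (-8) = 16.
Perimeter = 2(9 + 16) = 50.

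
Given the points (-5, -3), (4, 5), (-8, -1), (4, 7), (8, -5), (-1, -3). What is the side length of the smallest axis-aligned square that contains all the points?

The bounding box has width 16 and height 12.
An axis-aligned square enclosing the set must have side ≥ max(width, height).
So the minimum side is max(16, 12) = 16.

16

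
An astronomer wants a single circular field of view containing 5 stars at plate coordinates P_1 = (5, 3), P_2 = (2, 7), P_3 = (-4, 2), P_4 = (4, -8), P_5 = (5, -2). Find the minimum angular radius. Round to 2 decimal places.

7.57

By Welzl's lemma the MEC is supported by two points (diametrically opposite) or three points (on a circumcircle).
The farthest pair is P_2–P_4 with squared distance 229. The circle on this segment as diameter has centre (3, -0.5) and r² = 229/4 = 57.25.
Check P_1: distance² to centre = 16.25 ≤ 57.25, so it lies inside.
All remaining points lie in this disk, and no smaller disk contains both endpoints, so this is the minimum enclosing circle.
r = √(57.25) ≈ 7.57.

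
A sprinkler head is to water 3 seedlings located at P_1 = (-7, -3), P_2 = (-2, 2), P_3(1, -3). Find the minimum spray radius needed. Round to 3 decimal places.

Side lengths²: P_1P_2² = 50, P_1P_3² = 64, P_2P_3² = 34.
Since P_1P_3² = 64 < 50 + 34 = 84, the triangle is acute, so the smallest enclosing circle is the circumcircle.
Circumcentre = (-3, -2), r² = 17.
r = √17 ≈ 4.123.

4.123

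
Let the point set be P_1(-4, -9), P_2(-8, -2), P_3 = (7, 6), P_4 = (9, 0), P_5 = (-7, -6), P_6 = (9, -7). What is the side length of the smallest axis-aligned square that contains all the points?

The bounding box has width 17 and height 15.
An axis-aligned square enclosing the set must have side ≥ max(width, height).
So the minimum side is max(17, 15) = 17.

17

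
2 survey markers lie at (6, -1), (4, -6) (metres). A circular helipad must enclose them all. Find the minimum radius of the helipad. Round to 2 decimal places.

The smallest circle enclosing two points has them as diameter endpoints.
Centre = midpoint = (5, -3.5); r² = |(6, -1)−(4, -6)|²/4 = 29/4 = 7.25.
r = √(7.25) ≈ 2.69.

2.69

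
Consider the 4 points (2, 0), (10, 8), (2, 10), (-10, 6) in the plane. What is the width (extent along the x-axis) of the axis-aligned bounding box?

20

max x = 10, min x = -10, so width = 20.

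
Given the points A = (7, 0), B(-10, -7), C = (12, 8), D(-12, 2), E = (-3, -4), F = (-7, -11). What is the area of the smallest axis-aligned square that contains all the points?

576

The bounding box has width 24 and height 19.
An axis-aligned square enclosing the set must have side ≥ max(width, height).
So the minimum side is max(24, 19) = 24.
Area = 24² = 576.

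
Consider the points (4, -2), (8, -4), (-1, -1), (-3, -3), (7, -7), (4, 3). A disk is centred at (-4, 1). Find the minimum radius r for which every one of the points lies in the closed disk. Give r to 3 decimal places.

The required radius is the distance from (-4, 1) to the farthest point.
Squared distances: 73, 169, 13, 17, 185, 68.
Maximum is 185, attained at (7, -7).
r = √185 ≈ 13.601.

13.601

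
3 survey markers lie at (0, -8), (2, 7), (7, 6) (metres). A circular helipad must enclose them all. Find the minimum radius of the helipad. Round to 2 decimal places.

7.84

Call the three points A, B, C in the order given.
Side lengths²: AB² = 229, AC² = 245, BC² = 26.
Since AC² = 245 < 229 + 26 = 255, the triangle is acute, so the smallest enclosing circle is the circumcircle.
Circumcentre = (67/22, -17/22), r² = 14885/242.
r = √(14885/242) ≈ 7.84.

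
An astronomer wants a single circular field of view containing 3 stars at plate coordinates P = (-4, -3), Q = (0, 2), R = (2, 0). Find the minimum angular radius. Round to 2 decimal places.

3.37

Side lengths²: PQ² = 41, PR² = 45, QR² = 8.
Since PR² = 45 < 41 + 8 = 49, the triangle is acute, so the smallest enclosing circle is the circumcircle.
Circumcentre = (-7/6, -7/6), r² = 205/18.
r = √(205/18) ≈ 3.37.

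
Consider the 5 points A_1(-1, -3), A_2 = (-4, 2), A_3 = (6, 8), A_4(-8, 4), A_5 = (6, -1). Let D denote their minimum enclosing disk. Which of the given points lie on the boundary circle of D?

A_3, A_4, A_5

The minimum enclosing circle of a finite set is fixed by two of the points (as a diameter) or three (as a circumcircle).
The minimum enclosing circle is determined by three boundary points: A_3, A_4, A_5.
Their circumcentre is (-2/7, 3.5) with r² = 11713/196.
The farthest remaining point A_1 is at distance² 8381/196 ≤ 11713/196.
The points at distance exactly r from the centre are A_3, A_4, A_5 — 3 points.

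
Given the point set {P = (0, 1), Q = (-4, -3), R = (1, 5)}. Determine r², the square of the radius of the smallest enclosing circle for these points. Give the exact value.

22.25

Side lengths²: PQ² = 32, PR² = 17, QR² = 89.
Since QR² = 89 ≥ 32 + 17 = 49, the angle opposite QR is not acute, so the smallest enclosing circle has QR as diameter.
Centre = midpoint of QR = (-1.5, 1), r² = 89/4 = 22.25.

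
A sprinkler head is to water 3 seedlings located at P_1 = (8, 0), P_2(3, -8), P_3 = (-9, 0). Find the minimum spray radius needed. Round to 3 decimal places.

8.504

Side lengths²: P_1P_2² = 89, P_1P_3² = 289, P_2P_3² = 208.
Since P_1P_3² = 289 < 208 + 89 = 297, the triangle is acute, so the smallest enclosing circle is the circumcircle.
Circumcentre = (-0.5, -0.25), r² = 72.3125.
r = √(72.3125) ≈ 8.504.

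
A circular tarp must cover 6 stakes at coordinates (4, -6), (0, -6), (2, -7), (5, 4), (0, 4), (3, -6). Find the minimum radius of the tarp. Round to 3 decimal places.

A smallest enclosing disk is always determined by at most three of the input points on its boundary.
The minimum enclosing circle is determined by three boundary points: (2, -7), (5, 4), (0, 4).
Their circumcentre is (2.5, -27/22) with r² = 8125/242.
The farthest remaining point (0, -6) is at distance² 7025/242 ≤ 8125/242.
r = √(8125/242) ≈ 5.794.

5.794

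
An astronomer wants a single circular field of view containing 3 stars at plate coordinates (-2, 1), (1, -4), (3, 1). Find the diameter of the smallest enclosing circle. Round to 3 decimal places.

Call the three points A, B, C in the order given.
Side lengths²: AB² = 34, AC² = 25, BC² = 29.
Since AB² = 34 < 29 + 25 = 54, the triangle is acute, so the smallest enclosing circle is the circumcircle.
Circumcentre = (0.5, -0.9), r² = 9.86.
Diameter = 2r = 2√(9.86) ≈ 6.280.

6.280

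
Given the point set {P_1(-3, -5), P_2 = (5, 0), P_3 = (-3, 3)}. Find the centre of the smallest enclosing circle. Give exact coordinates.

(0.0625, -1)

Side lengths²: P_1P_2² = 89, P_1P_3² = 64, P_2P_3² = 73.
Since P_1P_2² = 89 < 73 + 64 = 137, the triangle is acute, so the smallest enclosing circle is the circumcircle.
Circumcentre = (0.0625, -1), r² = 25.37890625.
Centre = (0.0625, -1).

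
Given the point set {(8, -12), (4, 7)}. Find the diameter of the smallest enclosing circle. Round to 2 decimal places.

19.42

The smallest circle enclosing two points has them as diameter endpoints.
Centre = midpoint = (6, -2.5); r² = |(8, -12)−(4, 7)|²/4 = 377/4 = 94.25.
Diameter = 2r = 2√(94.25) ≈ 19.42.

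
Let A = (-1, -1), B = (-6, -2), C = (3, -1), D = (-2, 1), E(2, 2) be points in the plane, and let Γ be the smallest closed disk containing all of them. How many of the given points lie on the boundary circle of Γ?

3

The minimum enclosing circle of a finite set is fixed by two of the points (as a diameter) or three (as a circumcircle).
The minimum enclosing circle is determined by three boundary points: B, C, E.
Their circumcentre is (-11/7, -6/7) with r² = 1025/49.
The farthest remaining point D is at distance² 178/49 ≤ 1025/49.
The points at distance exactly r from the centre are B, C, E — 3 points.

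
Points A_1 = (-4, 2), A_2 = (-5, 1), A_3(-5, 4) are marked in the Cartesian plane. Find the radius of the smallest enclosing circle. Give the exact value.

Side lengths²: A_1A_2² = 2, A_1A_3² = 5, A_2A_3² = 9.
Since A_2A_3² = 9 ≥ 5 + 2 = 7, the angle opposite A_2A_3 is not acute, so the smallest enclosing circle has A_2A_3 as diameter.
Centre = midpoint of A_2A_3 = (-5, 2.5), r² = 9/4 = 2.25.
r = √(2.25) = 1.5.

1.5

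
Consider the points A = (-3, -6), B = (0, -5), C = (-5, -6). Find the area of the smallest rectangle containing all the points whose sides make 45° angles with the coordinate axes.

12

In coordinates u = x + y, v = x − y the rectangle is axis-aligned; the map (x,y)→(u,v) scales areas by 2.
u-values: -9, -5, -11; range = -5 − (-11) = 6.
v-values: 3, 5, 1; range = 5 − 1 = 4.
Area = (6 × 4) / 2 = 12.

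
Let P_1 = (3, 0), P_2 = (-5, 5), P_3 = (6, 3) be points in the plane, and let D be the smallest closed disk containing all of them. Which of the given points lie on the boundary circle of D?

Side lengths²: P_1P_2² = 89, P_1P_3² = 18, P_2P_3² = 125.
Since P_2P_3² = 125 ≥ 89 + 18 = 107, the angle opposite P_2P_3 is not acute, so the smallest enclosing circle has P_2P_3 as diameter.
Centre = midpoint of P_2P_3 = (0.5, 4), r² = 125/4 = 31.25.
The points at distance exactly r from the centre are P_2, P_3 — 2 points.

P_2, P_3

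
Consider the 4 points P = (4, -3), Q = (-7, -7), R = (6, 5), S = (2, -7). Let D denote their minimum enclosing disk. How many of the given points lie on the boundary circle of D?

The minimum enclosing circle of a finite set is fixed by two of the points (as a diameter) or three (as a circumcircle).
The farthest pair is Q–R with squared distance 313. The circle on this segment as diameter has centre (-0.5, -1) and r² = 313/4 = 78.25.
Check P: distance² to centre = 24.25 ≤ 78.25, so it lies inside.
All remaining points lie in this disk, and no smaller disk contains both endpoints, so this is the minimum enclosing circle.
The points at distance exactly r from the centre are Q, R — 2 points.

2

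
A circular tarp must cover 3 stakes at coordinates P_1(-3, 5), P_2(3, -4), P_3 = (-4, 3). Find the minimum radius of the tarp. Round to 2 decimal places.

Side lengths²: P_1P_2² = 117, P_1P_3² = 5, P_2P_3² = 98.
Since P_1P_2² = 117 ≥ 98 + 5 = 103, the angle opposite P_1P_2 is not acute, so the smallest enclosing circle has P_1P_2 as diameter.
Centre = midpoint of P_1P_2 = (0, 0.5), r² = 117/4 = 29.25.
r = √(29.25) ≈ 5.41.

5.41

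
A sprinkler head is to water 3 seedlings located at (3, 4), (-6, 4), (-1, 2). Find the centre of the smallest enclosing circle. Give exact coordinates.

Call the three points A, B, C in the order given.
Side lengths²: AB² = 81, AC² = 20, BC² = 29.
Since AB² = 81 ≥ 29 + 20 = 49, the angle opposite AB is not acute, so the smallest enclosing circle has AB as diameter.
Centre = midpoint of AB = (-1.5, 4), r² = 81/4 = 20.25.
Centre = (-1.5, 4).

(-1.5, 4)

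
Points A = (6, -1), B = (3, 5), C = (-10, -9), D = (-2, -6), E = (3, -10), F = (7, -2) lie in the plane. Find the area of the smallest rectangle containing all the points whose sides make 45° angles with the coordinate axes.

202.5

In coordinates u = x + y, v = x − y the rectangle is axis-aligned; the map (x,y)→(u,v) scales areas by 2.
u-values: 5, 8, -19, -8, -7, 5; range = 8 − (-19) = 27.
v-values: 7, -2, -1, 4, 13, 9; range = 13 − (-2) = 15.
Area = (27 × 15) / 2 = 202.5.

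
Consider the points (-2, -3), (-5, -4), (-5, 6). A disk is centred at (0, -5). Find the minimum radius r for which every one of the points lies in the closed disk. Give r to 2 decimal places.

12.08

The required radius is the distance from (0, -5) to the farthest point.
Squared distances: 8, 26, 146.
Maximum is 146, attained at (-5, 6).
r = √146 ≈ 12.08.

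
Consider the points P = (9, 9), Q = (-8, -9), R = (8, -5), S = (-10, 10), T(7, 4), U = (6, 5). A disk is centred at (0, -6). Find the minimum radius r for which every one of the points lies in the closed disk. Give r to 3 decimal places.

18.868

The required radius is the distance from (0, -6) to the farthest point.
Squared distances: 306, 73, 65, 356, 149, 157.
Maximum is 356, attained at S.
r = √356 ≈ 18.868.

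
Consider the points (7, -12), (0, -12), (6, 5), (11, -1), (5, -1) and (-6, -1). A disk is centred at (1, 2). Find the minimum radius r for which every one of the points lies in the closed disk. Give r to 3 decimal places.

15.232

The required radius is the distance from (1, 2) to the farthest point.
Squared distances: 232, 197, 34, 109, 25, 58.
Maximum is 232, attained at (7, -12).
r = √232 ≈ 15.232.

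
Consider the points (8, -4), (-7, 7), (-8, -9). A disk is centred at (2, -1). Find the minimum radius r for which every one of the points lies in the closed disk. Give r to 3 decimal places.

12.806

The required radius is the distance from (2, -1) to the farthest point.
Squared distances: 45, 145, 164.
Maximum is 164, attained at (-8, -9).
r = √164 ≈ 12.806.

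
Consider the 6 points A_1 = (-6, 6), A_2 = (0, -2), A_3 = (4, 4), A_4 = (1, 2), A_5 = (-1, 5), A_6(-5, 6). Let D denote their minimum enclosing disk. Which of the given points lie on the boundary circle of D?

A smallest enclosing disk is always determined by at most three of the input points on its boundary.
The minimum enclosing circle is determined by three boundary points: A_1, A_2, A_3.
Their circumcentre is (-23/17, 55/17) with r² = 8450/289.
The farthest remaining point A_6 is at distance² 6053/289 ≤ 8450/289.
The points at distance exactly r from the centre are A_1, A_2, A_3 — 3 points.

A_1, A_2, A_3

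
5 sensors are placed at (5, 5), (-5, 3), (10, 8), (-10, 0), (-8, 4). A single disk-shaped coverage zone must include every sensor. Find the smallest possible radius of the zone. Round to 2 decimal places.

A smallest enclosing disk is always determined by at most three of the input points on its boundary.
The farthest pair is (10, 8)–(-10, 0) with squared distance 464. The circle on this segment as diameter has centre (0, 4) and r² = 464/4 = 116.
Check (5, 5): distance² to centre = 26 ≤ 116, so it lies inside.
All remaining points lie in this disk, and no smaller disk contains both endpoints, so this is the minimum enclosing circle.
r = √116 ≈ 10.77.

10.77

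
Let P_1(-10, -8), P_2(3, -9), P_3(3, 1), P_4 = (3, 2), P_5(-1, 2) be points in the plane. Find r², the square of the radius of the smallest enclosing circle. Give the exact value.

22865/338

By Welzl's lemma the MEC is supported by two points (diametrically opposite) or three points (on a circumcircle).
The minimum enclosing circle is determined by three boundary points: P_1, P_2, P_4.
Their circumcentre is (-81/26, -3.5) with r² = 22865/338.
The farthest remaining point P_3 is at distance² 19485/338 ≤ 22865/338.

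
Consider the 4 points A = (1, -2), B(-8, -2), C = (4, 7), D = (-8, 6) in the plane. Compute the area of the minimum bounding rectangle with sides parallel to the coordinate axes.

108

x ranges over [-8, 4], width 12.
y ranges over [-2, 7], height 9.
Area = 12 × 9 = 108.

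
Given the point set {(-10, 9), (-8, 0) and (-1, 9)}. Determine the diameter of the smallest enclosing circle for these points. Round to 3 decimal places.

11.680

Call the three points A, B, C in the order given.
Side lengths²: AB² = 85, AC² = 81, BC² = 130.
Since BC² = 130 < 85 + 81 = 166, the triangle is acute, so the smallest enclosing circle is the circumcircle.
Circumcentre = (-5.5, 95/18), r² = 5525/162.
Diameter = 2r = 2√(5525/162) ≈ 11.680.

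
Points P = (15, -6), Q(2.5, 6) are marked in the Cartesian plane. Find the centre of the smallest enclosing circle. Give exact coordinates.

The smallest circle enclosing two points has them as diameter endpoints.
Centre = midpoint = (8.75, 0); r² = |PQ|²/4 = 300.25/4 = 75.0625.
Centre = (8.75, 0).

(8.75, 0)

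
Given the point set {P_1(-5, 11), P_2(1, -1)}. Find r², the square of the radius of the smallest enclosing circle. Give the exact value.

45

The smallest circle enclosing two points has them as diameter endpoints.
Centre = midpoint = (-2, 5); r² = |P_1P_2|²/4 = 180/4 = 45.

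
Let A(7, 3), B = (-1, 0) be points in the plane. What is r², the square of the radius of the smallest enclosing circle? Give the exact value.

18.25

The smallest circle enclosing two points has them as diameter endpoints.
Centre = midpoint = (3, 1.5); r² = |AB|²/4 = 73/4 = 18.25.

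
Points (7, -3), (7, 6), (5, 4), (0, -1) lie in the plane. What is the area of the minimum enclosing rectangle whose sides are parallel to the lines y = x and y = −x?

In coordinates u = x + y, v = x − y the rectangle is axis-aligned; the map (x,y)→(u,v) scales areas by 2.
u-values: 4, 13, 9, -1; range = 13 − (-1) = 14.
v-values: 10, 1, 1, 1; range = 10 − 1 = 9.
Area = (14 × 9) / 2 = 63.

63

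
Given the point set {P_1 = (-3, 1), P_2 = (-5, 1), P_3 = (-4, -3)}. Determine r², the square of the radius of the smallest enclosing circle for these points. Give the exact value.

4.515625

Side lengths²: P_1P_2² = 4, P_1P_3² = 17, P_2P_3² = 17.
Since P_2P_3² = 17 < 17 + 4 = 21, the triangle is acute, so the smallest enclosing circle is the circumcircle.
Circumcentre = (-4, -0.875), r² = 4.515625.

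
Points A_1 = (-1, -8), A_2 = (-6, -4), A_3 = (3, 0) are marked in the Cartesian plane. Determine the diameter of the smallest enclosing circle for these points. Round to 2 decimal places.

Side lengths²: A_1A_2² = 41, A_1A_3² = 80, A_2A_3² = 97.
Since A_2A_3² = 97 < 80 + 41 = 121, the triangle is acute, so the smallest enclosing circle is the circumcircle.
Circumcentre = (-15/14, -83/28), r² = 19885/784.
Diameter = 2r = 2√(19885/784) ≈ 10.07.

10.07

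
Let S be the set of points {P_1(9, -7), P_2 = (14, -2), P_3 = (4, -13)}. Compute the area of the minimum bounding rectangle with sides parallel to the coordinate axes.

110

x ranges over [4, 14], width 10.
y ranges over [-13, -2], height 11.
Area = 10 × 11 = 110.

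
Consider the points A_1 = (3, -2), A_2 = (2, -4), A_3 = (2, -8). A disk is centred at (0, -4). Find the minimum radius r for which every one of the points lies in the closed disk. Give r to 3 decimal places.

4.472

The required radius is the distance from (0, -4) to the farthest point.
Squared distances: 13, 4, 20.
Maximum is 20, attained at A_3.
r = √20 ≈ 4.472.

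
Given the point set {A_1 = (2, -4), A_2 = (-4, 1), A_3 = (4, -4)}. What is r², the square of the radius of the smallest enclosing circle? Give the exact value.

22.25

Side lengths²: A_1A_2² = 61, A_1A_3² = 4, A_2A_3² = 89.
Since A_2A_3² = 89 ≥ 61 + 4 = 65, the angle opposite A_2A_3 is not acute, so the smallest enclosing circle has A_2A_3 as diameter.
Centre = midpoint of A_2A_3 = (0, -1.5), r² = 89/4 = 22.25.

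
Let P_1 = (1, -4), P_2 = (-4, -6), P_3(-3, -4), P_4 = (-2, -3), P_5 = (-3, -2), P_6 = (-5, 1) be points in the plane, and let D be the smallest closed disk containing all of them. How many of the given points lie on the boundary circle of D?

3

The minimum enclosing circle is determined by three boundary points: P_1, P_2, P_6.
Their circumcentre is (-193/74, -165/74) with r² = 44225/2738.
The farthest remaining point P_3 is at distance² 9001/2738 ≤ 44225/2738.
The points at distance exactly r from the centre are P_1, P_2, P_6 — 3 points.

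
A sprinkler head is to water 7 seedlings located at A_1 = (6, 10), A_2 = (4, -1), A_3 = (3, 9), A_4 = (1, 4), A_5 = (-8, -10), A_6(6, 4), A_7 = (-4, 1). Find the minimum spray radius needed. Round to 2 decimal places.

12.21

The farthest pair is A_1–A_5 with squared distance 596. The circle on this segment as diameter has centre (-1, 0) and r² = 596/4 = 149.
Check A_2: distance² to centre = 26 ≤ 149, so it lies inside.
All remaining points lie in this disk, and no smaller disk contains both endpoints, so this is the minimum enclosing circle.
r = √149 ≈ 12.21.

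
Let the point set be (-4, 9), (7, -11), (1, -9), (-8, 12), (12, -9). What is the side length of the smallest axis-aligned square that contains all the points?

23

The bounding box has width 20 and height 23.
An axis-aligned square enclosing the set must have side ≥ max(width, height).
So the minimum side is max(20, 23) = 23.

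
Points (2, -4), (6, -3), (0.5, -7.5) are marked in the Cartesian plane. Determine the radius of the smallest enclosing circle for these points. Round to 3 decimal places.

Call the three points A, B, C in the order given.
Side lengths²: AB² = 17, AC² = 14.5, BC² = 50.5.
Since BC² = 50.5 ≥ 17 + 14.5 = 31.5, the angle opposite BC is not acute, so the smallest enclosing circle has BC as diameter.
Centre = midpoint of BC = (3.25, -5.25), r² = 50.5/4 = 12.625.
r = √(12.625) ≈ 3.553.

3.553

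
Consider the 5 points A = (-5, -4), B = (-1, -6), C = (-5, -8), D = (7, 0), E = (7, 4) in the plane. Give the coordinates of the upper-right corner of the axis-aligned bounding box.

x-range [-5, 7], y-range [-8, 4].
The upper-right corner is (7, 4).

(7, 4)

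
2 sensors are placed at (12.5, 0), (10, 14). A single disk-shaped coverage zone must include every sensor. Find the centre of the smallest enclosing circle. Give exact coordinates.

(11.25, 7)

The smallest circle enclosing two points has them as diameter endpoints.
Centre = midpoint = (11.25, 7); r² = |(12.5, 0)−(10, 14)|²/4 = 202.25/4 = 50.5625.
Centre = (11.25, 7).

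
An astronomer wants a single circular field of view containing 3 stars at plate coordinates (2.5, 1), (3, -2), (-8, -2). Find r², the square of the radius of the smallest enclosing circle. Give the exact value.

Call the three points A, B, C in the order given.
Side lengths²: AB² = 9.25, AC² = 119.25, BC² = 121.
Since BC² = 121 < 119.25 + 9.25 = 128.5, the triangle is acute, so the smallest enclosing circle is the circumcircle.
Circumcentre = (-2.5, -1.375), r² = 30.640625.

30.640625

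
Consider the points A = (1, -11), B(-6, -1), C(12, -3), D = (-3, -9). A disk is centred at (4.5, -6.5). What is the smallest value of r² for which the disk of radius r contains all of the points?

140.5

The required radius is the distance from (4.5, -6.5) to the farthest point.
Squared distances: 32.5, 140.5, 68.5, 62.5.
Maximum is 140.5, attained at B.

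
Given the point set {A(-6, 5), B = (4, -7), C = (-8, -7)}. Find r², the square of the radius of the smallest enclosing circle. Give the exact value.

2257/36

Side lengths²: AB² = 244, AC² = 148, BC² = 144.
Since AB² = 244 < 148 + 144 = 292, the triangle is acute, so the smallest enclosing circle is the circumcircle.
Circumcentre = (-2, -11/6), r² = 2257/36.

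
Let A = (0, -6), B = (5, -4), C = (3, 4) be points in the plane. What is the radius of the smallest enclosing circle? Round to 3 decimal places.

Side lengths²: AB² = 29, AC² = 109, BC² = 68.
Since AC² = 109 ≥ 68 + 29 = 97, the angle opposite AC is not acute, so the smallest enclosing circle has AC as diameter.
Centre = midpoint of AC = (1.5, -1), r² = 109/4 = 27.25.
r = √(27.25) ≈ 5.220.

5.220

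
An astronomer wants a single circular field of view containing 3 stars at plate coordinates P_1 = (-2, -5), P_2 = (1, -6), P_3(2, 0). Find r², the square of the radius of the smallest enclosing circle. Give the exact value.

Side lengths²: P_1P_2² = 10, P_1P_3² = 41, P_2P_3² = 37.
Since P_1P_3² = 41 < 37 + 10 = 47, the triangle is acute, so the smallest enclosing circle is the circumcircle.
Circumcentre = (15/38, -107/38), r² = 7585/722.

7585/722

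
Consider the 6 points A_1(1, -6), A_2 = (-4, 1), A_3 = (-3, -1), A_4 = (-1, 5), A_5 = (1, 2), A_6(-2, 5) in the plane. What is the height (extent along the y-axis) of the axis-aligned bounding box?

11

max y = 5, min y = -6, so height = 11.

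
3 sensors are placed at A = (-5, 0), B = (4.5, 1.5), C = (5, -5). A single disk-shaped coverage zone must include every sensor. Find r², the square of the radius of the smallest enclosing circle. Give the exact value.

Side lengths²: AB² = 92.5, AC² = 125, BC² = 42.5.
Since AC² = 125 < 92.5 + 42.5 = 135, the triangle is acute, so the smallest enclosing circle is the circumcircle.
Circumcentre = (0.2, -2.1), r² = 31.45.

31.45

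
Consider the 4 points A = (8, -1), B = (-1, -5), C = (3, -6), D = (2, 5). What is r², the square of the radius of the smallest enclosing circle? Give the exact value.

10573/338

The minimum enclosing circle is determined by three boundary points: A, B, D.
Their circumcentre is (63/26, -15/26) with r² = 10573/338.
The farthest remaining point C is at distance² 10053/338 ≤ 10573/338.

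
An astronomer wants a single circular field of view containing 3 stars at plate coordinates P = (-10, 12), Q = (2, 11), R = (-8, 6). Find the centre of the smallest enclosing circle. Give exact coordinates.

(-57/14, 149/14)

Side lengths²: PQ² = 145, PR² = 40, QR² = 125.
Since PQ² = 145 < 125 + 40 = 165, the triangle is acute, so the smallest enclosing circle is the circumcircle.
Circumcentre = (-57/14, 149/14), r² = 3625/98.
Centre = (-57/14, 149/14).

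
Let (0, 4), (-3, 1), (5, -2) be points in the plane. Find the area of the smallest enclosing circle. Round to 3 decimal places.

57.808

Call the three points A, B, C in the order given.
Side lengths²: AB² = 18, AC² = 61, BC² = 73.
Since BC² = 73 < 61 + 18 = 79, the triangle is acute, so the smallest enclosing circle is the circumcircle.
Circumcentre = (25/22, -3/22), r² = 4453/242.
Area = π·r² = π·4453/242 ≈ 57.808.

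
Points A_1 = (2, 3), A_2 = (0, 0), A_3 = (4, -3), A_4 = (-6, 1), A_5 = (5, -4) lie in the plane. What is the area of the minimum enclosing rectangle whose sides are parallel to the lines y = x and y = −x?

In coordinates u = x + y, v = x − y the rectangle is axis-aligned; the map (x,y)→(u,v) scales areas by 2.
u-values: 5, 0, 1, -5, 1; range = 5 − (-5) = 10.
v-values: -1, 0, 7, -7, 9; range = 9 − (-7) = 16.
Area = (10 × 16) / 2 = 80.

80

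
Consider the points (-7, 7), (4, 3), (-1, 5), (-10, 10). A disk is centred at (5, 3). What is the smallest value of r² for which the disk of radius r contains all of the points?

274

The required radius is the distance from (5, 3) to the farthest point.
Squared distances: 160, 1, 40, 274.
Maximum is 274, attained at (-10, 10).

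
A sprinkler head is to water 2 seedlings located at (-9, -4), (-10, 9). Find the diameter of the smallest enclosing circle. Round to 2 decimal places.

The smallest circle enclosing two points has them as diameter endpoints.
Centre = midpoint = (-9.5, 2.5); r² = |(-9, -4)−(-10, 9)|²/4 = 170/4 = 42.5.
Diameter = 2r = 2√(42.5) ≈ 13.04.

13.04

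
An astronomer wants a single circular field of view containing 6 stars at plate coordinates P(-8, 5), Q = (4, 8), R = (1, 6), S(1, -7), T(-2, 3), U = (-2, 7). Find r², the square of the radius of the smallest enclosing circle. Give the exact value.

By Welzl's lemma the MEC is supported by two points (diametrically opposite) or three points (on a circumcircle).
The minimum enclosing circle is determined by three boundary points: P, Q, S.
Their circumcentre is (-25/38, 43/38) with r² = 49725/722.
The farthest remaining point U is at distance² 26165/722 ≤ 49725/722.

49725/722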